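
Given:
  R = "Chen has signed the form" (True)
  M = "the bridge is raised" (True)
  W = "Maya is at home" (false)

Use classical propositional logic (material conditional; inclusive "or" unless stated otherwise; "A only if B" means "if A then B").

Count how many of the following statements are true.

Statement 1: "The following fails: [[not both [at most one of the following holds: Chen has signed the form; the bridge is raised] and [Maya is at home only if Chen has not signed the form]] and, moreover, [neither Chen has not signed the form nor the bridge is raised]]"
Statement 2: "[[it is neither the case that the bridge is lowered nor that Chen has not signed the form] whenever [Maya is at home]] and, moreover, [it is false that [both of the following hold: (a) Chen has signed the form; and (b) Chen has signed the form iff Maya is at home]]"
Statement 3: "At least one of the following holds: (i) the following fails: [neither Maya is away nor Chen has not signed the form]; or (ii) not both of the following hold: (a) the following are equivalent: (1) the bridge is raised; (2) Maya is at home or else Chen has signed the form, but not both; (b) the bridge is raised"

Statement 1: Parsed as not (((R nand M) nand (W -> not R)) and (not R nor M))

R nand M = True nand True = False
not R = not True = False
W -> not R = False -> False = True
(R nand M) nand (W -> not R) = False nand True = True
not R = not True = False
not R nor M = False nor True = False
((R nand M) nand (W -> not R)) and (not R nor M) = True and False = False
not (((R nand M) nand (W -> not R)) and (not R nor M)) = not False = True
Thus Statement 1 is true.

Statement 2: This is (W -> (not M nor not R)) and not (R and (R iff W)).

not M = not True = False
not R = not True = False
not M nor not R = False nor False = True
W -> (not M nor not R) = False -> True = True
R iff W = True iff False = False
R and (R iff W) = True and False = False
not (R and (R iff W)) = not False = True
(W -> (not M nor not R)) and not (R and (R iff W)) = True and True = True
So Statement 2 is true.

Statement 3: This is not (not W nor not R) or ((M iff (W xor R)) nand M).

not W = not False = True
not R = not True = False
not W nor not R = True nor False = False
not (not W nor not R) = not False = True
W xor R = False xor True = True
M iff (W xor R) = True iff True = True
(M iff (W xor R)) nand M = True nand True = False
not (not W nor not R) or ((M iff (W xor R)) nand M) = True or False = True
So Statement 3 is true.

True statements: 3.

3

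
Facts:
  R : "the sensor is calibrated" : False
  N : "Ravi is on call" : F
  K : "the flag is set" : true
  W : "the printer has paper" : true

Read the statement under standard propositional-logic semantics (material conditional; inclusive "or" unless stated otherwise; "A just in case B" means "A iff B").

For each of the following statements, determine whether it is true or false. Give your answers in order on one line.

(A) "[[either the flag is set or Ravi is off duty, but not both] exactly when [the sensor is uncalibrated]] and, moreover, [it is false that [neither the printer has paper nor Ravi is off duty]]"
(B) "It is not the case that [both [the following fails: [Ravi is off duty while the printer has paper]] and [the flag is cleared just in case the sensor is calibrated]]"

(A) F; (B) T

(A): This is ((K ⊕ ¬N) ↔ ¬R) ∧ ¬(W ↓ ¬N).

¬N = ¬F = T
K ⊕ ¬N = T ⊕ T = F
¬R = ¬F = T
(K ⊕ ¬N) ↔ ¬R = F ↔ T = F
¬N = ¬F = T
W ↓ ¬N = T ↓ T = F
¬(W ↓ ¬N) = ¬F = T
((K ⊕ ¬N) ↔ ¬R) ∧ ¬(W ↓ ¬N) = F ∧ T = F
Hence (A) is false.

(B): In symbols: ¬(¬(¬N ∧ W) ∧ (¬K ↔ R))

¬N = ¬F = T
¬N ∧ W = T ∧ T = T
¬(¬N ∧ W) = ¬T = F
¬K = ¬T = F
¬K ↔ R = F ↔ F = T
¬(¬N ∧ W) ∧ (¬K ↔ R) = F ∧ T = F
¬(¬(¬N ∧ W) ∧ (¬K ↔ R)) = ¬F = T
So (B) is true.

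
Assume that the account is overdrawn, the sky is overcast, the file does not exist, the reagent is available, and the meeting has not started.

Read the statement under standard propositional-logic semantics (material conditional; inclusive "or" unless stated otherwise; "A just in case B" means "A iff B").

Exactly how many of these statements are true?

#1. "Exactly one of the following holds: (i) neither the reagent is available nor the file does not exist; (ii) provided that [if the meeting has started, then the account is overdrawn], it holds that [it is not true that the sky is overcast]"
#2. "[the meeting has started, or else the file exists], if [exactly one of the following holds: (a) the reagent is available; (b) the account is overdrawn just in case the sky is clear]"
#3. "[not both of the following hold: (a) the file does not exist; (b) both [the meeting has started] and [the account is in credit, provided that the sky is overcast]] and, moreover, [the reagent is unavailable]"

Let P = "the reagent is available" (T), V = "the file exists" (F), M = "the meeting has started" (F), W = "the account is overdrawn" (T), G = "the sky is overcast" (T).

#1: Formalization: (P nor ~V) xor ((M -> W) -> ~G)

~V = ~F = T
P nor ~V = T nor T = F
M -> W = F -> T = T
~G = ~T = F
(M -> W) -> ~G = T -> F = F
(P nor ~V) xor ((M -> W) -> ~G) = F xor F = F
Thus #1 is false.

#2: Parsed as (P xor (W <-> ~G)) -> (M | V)

~G = ~T = F
W <-> ~G = T <-> F = F
P xor (W <-> ~G) = T xor F = T
M | V = F | F = F
(P xor (W <-> ~G)) -> (M | V) = T -> F = F
Hence #2 is false.

#3: This is (~V nand (M & (G -> ~W))) & ~P.

~V = ~F = T
~W = ~T = F
G -> ~W = T -> F = F
M & (G -> ~W) = F & F = F
~V nand (M & (G -> ~W)) = T nand F = T
~P = ~T = F
(~V nand (M & (G -> ~W))) & ~P = T & F = F
So #3 is false.

0 of the 3 statements are true (none).

0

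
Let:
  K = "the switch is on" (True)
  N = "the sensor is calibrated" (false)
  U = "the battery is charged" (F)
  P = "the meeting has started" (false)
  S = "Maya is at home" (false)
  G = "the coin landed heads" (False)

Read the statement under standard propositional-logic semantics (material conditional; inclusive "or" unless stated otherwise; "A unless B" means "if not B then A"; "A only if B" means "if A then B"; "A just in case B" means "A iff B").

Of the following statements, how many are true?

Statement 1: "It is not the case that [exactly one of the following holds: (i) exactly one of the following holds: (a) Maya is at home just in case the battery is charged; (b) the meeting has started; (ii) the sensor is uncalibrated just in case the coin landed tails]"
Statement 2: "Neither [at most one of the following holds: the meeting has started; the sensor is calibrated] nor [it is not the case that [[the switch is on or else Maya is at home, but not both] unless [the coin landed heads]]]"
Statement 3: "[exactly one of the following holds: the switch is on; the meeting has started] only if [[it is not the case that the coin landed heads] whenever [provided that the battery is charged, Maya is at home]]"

2

Statement 1: This is not (((S iff U) xor P) xor (not N iff not G)).

S iff U = False iff False = True
(S iff U) xor P = True xor False = True
not N = not False = True
not G = not False = True
not N iff not G = True iff True = True
((S iff U) xor P) xor (not N iff not G) = True xor True = False
not (((S iff U) xor P) xor (not N iff not G)) = not False = True
Thus Statement 1 is true.

Statement 2: In symbols: (P nand N) nor not ((K xor S) or G)

P nand N = False nand False = True
K xor S = True xor False = True
(K xor S) or G = True or False = True
not ((K xor S) or G) = not True = False
(P nand N) nor not ((K xor S) or G) = True nor False = False
Hence Statement 2 is false.

Statement 3: Parsed as (K xor P) -> ((U -> S) -> not G)

K xor P = True xor False = True
U -> S = False -> False = True
not G = not False = True
(U -> S) -> not G = True -> True = True
(K xor P) -> ((U -> S) -> not G) = True -> True = True
So Statement 3 is true.

2 of the 3 statements are true (Statement 1, Statement 3).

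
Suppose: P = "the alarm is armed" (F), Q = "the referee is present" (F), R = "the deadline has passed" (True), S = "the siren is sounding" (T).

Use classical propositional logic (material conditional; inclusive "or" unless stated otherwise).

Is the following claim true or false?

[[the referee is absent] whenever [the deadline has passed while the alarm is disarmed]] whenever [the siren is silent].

Values: S=True, R=True, P=False, Q=False.
This is not S -> ((R and not P) -> not Q).

not S = not True = False
not P = not False = True
R and not P = True and True = True
not Q = not False = True
(R and not P) -> not Q = True -> True = True
not S -> ((R and not P) -> not Q) = False -> True = True

The statement is true.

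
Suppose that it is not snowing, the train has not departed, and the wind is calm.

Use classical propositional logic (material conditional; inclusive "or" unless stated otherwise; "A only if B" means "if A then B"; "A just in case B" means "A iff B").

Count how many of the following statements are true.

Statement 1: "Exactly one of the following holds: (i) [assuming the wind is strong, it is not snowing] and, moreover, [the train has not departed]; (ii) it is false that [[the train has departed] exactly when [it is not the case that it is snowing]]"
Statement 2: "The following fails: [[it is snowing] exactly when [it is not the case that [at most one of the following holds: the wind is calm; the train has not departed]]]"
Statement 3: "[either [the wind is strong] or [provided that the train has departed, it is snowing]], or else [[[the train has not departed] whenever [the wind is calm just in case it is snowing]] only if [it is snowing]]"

Let M = "the wind is strong" (F), W = "it is snowing" (F), D = "the train has departed" (F).

Statement 1: In symbols: ((M -> ~W) & ~D) xor ~(D <-> ~W)

~W = ~F = T
M -> ~W = F -> T = T
~D = ~F = T
(M -> ~W) & ~D = T & T = T
~W = ~F = T
D <-> ~W = F <-> T = F
~(D <-> ~W) = ~F = T
((M -> ~W) & ~D) xor ~(D <-> ~W) = T xor T = F
Hence Statement 1 is false.

Statement 2: Parsed as ~(W <-> ~(~M nand ~D))

~M = ~F = T
~D = ~F = T
~M nand ~D = T nand T = F
~(~M nand ~D) = ~F = T
W <-> ~(~M nand ~D) = F <-> T = F
~(W <-> ~(~M nand ~D)) = ~F = T
Hence Statement 2 is true.

Statement 3: This is (M | (D -> W)) | (((~M <-> W) -> ~D) -> W).

D -> W = F -> F = T
M | (D -> W) = F | T = T
~M = ~F = T
~M <-> W = T <-> F = F
~D = ~F = T
(~M <-> W) -> ~D = F -> T = T
((~M <-> W) -> ~D) -> W = T -> F = F
(M | (D -> W)) | (((~M <-> W) -> ~D) -> W) = T | F = T
Hence Statement 3 is true.

Count: 2.

2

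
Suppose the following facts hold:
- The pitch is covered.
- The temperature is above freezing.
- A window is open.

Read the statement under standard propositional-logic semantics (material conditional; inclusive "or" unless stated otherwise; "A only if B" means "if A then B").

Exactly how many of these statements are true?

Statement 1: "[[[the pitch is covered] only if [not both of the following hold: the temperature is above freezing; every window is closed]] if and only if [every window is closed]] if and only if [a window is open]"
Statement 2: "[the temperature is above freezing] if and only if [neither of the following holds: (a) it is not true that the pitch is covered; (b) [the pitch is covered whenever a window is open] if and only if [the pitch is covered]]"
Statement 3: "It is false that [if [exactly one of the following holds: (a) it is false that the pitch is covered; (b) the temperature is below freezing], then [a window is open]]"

Let P = "the pitch is covered" (True), Q = "the temperature is below freezing" (False), R = "a window is open" (True).

Statement 1: Parsed as ((P -> (not Q nand not R)) iff not R) iff R

not Q = not False = True
not R = not True = False
not Q nand not R = True nand False = True
P -> (not Q nand not R) = True -> True = True
not R = not True = False
(P -> (not Q nand not R)) iff not R = True iff False = False
((P -> (not Q nand not R)) iff not R) iff R = False iff True = False
Hence Statement 1 is false.

Statement 2: In symbols: not Q iff (not P nor ((R -> P) iff P))

not Q = not False = True
not P = not True = False
R -> P = True -> True = True
(R -> P) iff P = True iff True = True
not P nor ((R -> P) iff P) = False nor True = False
not Q iff (not P nor ((R -> P) iff P)) = True iff False = False
Thus Statement 2 is false.

Statement 3: In symbols: not ((not P xor Q) -> R)

not P = not True = False
not P xor Q = False xor False = False
(not P xor Q) -> R = False -> True = True
not ((not P xor Q) -> R) = not True = False
Hence Statement 3 is false.

True statements: 0 (none).

0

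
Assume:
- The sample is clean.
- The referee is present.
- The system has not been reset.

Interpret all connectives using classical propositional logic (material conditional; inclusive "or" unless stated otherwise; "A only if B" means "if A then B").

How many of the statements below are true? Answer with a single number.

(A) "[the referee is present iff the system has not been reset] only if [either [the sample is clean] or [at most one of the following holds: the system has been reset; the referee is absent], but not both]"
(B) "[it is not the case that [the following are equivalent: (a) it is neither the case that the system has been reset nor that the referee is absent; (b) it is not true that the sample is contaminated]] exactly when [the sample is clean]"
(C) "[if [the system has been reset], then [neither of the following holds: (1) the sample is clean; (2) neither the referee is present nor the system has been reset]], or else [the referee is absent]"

Let K = "the referee is present" (T), V = "the system has been reset" (F), M = "the sample is contaminated" (F).

(A): In symbols: (K <-> ~V) -> (~M xor (V nand ~K))

~V = ~F = T
K <-> ~V = T <-> T = T
~M = ~F = T
~K = ~T = F
V nand ~K = F nand F = T
~M xor (V nand ~K) = T xor T = F
(K <-> ~V) -> (~M xor (V nand ~K)) = T -> F = F
So (A) is false.

(B): Parsed as ~((V nor ~K) <-> ~M) <-> ~M

~K = ~T = F
V nor ~K = F nor F = T
~M = ~F = T
(V nor ~K) <-> ~M = T <-> T = T
~((V nor ~K) <-> ~M) = ~T = F
~M = ~F = T
~((V nor ~K) <-> ~M) <-> ~M = F <-> T = F
Hence (B) is false.

(C): Formalization: (V -> (~M nor (K nor V))) | ~K

~M = ~F = T
K nor V = T nor F = F
~M nor (K nor V) = T nor F = F
V -> (~M nor (K nor V)) = F -> F = T
~K = ~T = F
(V -> (~M nor (K nor V))) | ~K = T | F = T
Hence (C) is true.

1 of the 3 statements is true ((C)).

1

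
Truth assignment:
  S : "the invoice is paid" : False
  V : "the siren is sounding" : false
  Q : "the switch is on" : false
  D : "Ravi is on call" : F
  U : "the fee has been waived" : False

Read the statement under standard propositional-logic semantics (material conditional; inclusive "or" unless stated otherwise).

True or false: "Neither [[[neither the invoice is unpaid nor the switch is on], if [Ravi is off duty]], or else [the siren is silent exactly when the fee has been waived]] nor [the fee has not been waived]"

False.

In symbols: ((not D -> (not S nor Q)) or (not V iff U)) nor not U

not D = not False = True
not S = not False = True
not S nor Q = True nor False = False
not D -> (not S nor Q) = True -> False = False
not V = not False = True
not V iff U = True iff False = False
(not D -> (not S nor Q)) or (not V iff U) = False or False = False
not U = not False = True
((not D -> (not S nor Q)) or (not V iff U)) nor not U = False nor True = False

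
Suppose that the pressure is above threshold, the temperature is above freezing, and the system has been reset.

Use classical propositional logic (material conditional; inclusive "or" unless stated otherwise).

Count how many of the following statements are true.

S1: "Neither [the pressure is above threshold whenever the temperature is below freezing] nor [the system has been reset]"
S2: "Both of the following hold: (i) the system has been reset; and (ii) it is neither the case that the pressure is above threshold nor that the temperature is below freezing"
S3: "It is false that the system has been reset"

Let Q = "the temperature is below freezing" (False), P = "the pressure is above threshold" (True), R = "the system has been reset" (True).

S1: Formalization: (Q -> P) nor R

Q -> P = False -> True = True
(Q -> P) nor R = True nor True = False
So S1 is false.

S2: Parsed as R and (P nor Q)

P nor Q = True nor False = False
R and (P nor Q) = True and False = False
Hence S2 is false.

S3: In symbols: not R

not R = not True = False
Thus S3 is false.

Count: 0.

0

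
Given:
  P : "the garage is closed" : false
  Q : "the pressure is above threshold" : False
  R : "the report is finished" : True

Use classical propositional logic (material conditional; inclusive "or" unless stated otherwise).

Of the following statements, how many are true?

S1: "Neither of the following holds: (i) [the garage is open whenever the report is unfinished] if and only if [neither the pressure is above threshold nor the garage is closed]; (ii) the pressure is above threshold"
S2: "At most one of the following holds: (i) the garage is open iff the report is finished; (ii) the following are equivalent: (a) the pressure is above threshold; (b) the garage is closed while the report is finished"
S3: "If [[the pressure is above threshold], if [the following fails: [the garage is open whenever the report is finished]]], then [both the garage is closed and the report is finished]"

0

S1: This is ((not R -> not P) iff (Q nor P)) nor Q.

not R = not True = False
not P = not False = True
not R -> not P = False -> True = True
Q nor P = False nor False = True
(not R -> not P) iff (Q nor P) = True iff True = True
((not R -> not P) iff (Q nor P)) nor Q = True nor False = False
So S1 is false.

S2: In symbols: (not P iff R) nand (Q iff (P and R))

not P = not False = True
not P iff R = True iff True = True
P and R = False and True = False
Q iff (P and R) = False iff False = True
(not P iff R) nand (Q iff (P and R)) = True nand True = False
Hence S2 is false.

S3: This is (not (R -> not P) -> Q) -> (P and R).

not P = not False = True
R -> not P = True -> True = True
not (R -> not P) = not True = False
not (R -> not P) -> Q = False -> False = True
P and R = False and True = False
(not (R -> not P) -> Q) -> (P and R) = True -> False = False
So S3 is false.

0 of the 3 statements are true (none).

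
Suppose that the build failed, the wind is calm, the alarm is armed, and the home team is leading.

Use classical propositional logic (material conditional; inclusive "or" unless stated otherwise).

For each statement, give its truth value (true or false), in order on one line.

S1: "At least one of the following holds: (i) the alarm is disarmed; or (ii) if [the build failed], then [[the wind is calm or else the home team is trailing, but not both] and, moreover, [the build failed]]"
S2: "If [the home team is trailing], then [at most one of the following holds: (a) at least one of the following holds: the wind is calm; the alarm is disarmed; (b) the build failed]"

Let V = "the alarm is armed" (T), W = "the build passed" (F), M = "the wind is strong" (F), R = "the home team is leading" (T).

S1: Formalization: ~V | (~W -> ((~M xor ~R) & ~W))

~V = ~T = F
~W = ~F = T
~M = ~F = T
~R = ~T = F
~M xor ~R = T xor F = T
~W = ~F = T
(~M xor ~R) & ~W = T & T = T
~W -> ((~M xor ~R) & ~W) = T -> T = T
~V | (~W -> ((~M xor ~R) & ~W)) = F | T = T
Hence S1 is true.

S2: Formalization: ~R -> ((~M | ~V) nand ~W)

~R = ~T = F
~M = ~F = T
~V = ~T = F
~M | ~V = T | F = T
~W = ~F = T
(~M | ~V) nand ~W = T nand T = F
~R -> ((~M | ~V) nand ~W) = F -> F = T
So S2 is true.

S1 True / S2 True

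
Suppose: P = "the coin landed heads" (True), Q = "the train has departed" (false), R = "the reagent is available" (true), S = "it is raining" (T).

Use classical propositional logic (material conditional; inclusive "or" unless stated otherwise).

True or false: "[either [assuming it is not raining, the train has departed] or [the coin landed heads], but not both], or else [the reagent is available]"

True

Values: S=T, Q=F, P=T, R=T.
Parsed as ((¬S → Q) ⊕ P) ∨ R

¬S = ¬T = F
¬S → Q = F → F = T
(¬S → Q) ⊕ P = T ⊕ T = F
((¬S → Q) ⊕ P) ∨ R = F ∨ T = T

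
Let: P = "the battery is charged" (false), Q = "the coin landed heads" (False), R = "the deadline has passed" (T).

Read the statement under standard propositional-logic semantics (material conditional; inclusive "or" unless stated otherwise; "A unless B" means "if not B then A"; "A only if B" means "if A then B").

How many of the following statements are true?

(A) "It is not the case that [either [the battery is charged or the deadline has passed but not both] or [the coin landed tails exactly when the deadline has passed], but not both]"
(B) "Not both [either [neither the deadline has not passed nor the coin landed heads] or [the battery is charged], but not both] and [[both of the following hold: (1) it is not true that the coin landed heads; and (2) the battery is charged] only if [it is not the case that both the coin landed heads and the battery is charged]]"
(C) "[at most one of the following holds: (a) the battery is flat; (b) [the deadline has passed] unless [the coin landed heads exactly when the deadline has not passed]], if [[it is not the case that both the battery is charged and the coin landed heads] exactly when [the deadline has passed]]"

(A): In symbols: ~((P xor R) xor (~Q <-> R))

P xor R = F xor T = T
~Q = ~F = T
~Q <-> R = T <-> T = T
(P xor R) xor (~Q <-> R) = T xor T = F
~((P xor R) xor (~Q <-> R)) = ~F = T
So (A) is true.

(B): Parsed as ((~R nor Q) xor P) nand ((~Q & P) -> (Q nand P))

~R = ~T = F
~R nor Q = F nor F = T
(~R nor Q) xor P = T xor F = T
~Q = ~F = T
~Q & P = T & F = F
Q nand P = F nand F = T
(~Q & P) -> (Q nand P) = F -> T = T
((~R nor Q) xor P) nand ((~Q & P) -> (Q nand P)) = T nand T = F
Hence (B) is false.

(C): This is ((P nand Q) <-> R) -> (~P nand (R | (Q <-> ~R))).

P nand Q = F nand F = T
(P nand Q) <-> R = T <-> T = T
~P = ~F = T
~R = ~T = F
Q <-> ~R = F <-> F = T
R | (Q <-> ~R) = T | T = T
~P nand (R | (Q <-> ~R)) = T nand T = F
((P nand Q) <-> R) -> (~P nand (R | (Q <-> ~R))) = T -> F = F
So (C) is false.

Count: 1.

1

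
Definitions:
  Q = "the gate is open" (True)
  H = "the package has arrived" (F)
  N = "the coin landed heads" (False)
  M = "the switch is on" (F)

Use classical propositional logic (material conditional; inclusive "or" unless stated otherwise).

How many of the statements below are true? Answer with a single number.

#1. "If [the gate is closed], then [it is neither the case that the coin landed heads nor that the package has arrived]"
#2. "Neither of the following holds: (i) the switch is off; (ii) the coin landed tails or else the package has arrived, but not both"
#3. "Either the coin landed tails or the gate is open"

2

#1: In symbols: ¬Q → (N ↓ H)

¬Q = ¬T = F
N ↓ H = F ↓ F = T
¬Q → (N ↓ H) = F → T = T
So #1 is true.

#2: In symbols: ¬M ↓ (¬N ⊕ H)

¬M = ¬F = T
¬N = ¬F = T
¬N ⊕ H = T ⊕ F = T
¬M ↓ (¬N ⊕ H) = T ↓ T = F
Hence #2 is false.

#3: In symbols: ¬N ∨ Q

¬N = ¬F = T
¬N ∨ Q = T ∨ T = T
So #3 is true.

2 of the 3 statements are true (#1, #3).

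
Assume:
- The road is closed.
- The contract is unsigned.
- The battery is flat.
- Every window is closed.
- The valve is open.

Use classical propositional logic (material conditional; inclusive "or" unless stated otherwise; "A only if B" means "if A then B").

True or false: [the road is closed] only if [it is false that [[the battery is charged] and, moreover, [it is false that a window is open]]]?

Let S = "the road is closed" (T), U = "the battery is charged" (F), G = "a window is open" (F).
Formalization: S -> ~(U & ~G)

~G = ~F = T
U & ~G = F & T = F
~(U & ~G) = ~F = T
S -> ~(U & ~G) = T -> T = T

True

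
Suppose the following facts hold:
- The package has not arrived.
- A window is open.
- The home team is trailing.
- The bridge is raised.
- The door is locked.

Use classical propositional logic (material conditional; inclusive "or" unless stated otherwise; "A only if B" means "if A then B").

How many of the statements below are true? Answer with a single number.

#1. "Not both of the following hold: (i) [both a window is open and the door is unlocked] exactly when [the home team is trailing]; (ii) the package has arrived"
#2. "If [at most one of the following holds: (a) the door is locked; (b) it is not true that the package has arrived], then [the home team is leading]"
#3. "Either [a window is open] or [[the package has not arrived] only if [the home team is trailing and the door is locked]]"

3

Let Q = "a window is open" (T), U = "the door is locked" (T), R = "the home team is leading" (F), P = "the package has arrived" (F).

#1: Formalization: ((Q ∧ ¬U) ↔ ¬R) ↑ P

¬U = ¬T = F
Q ∧ ¬U = T ∧ F = F
¬R = ¬F = T
(Q ∧ ¬U) ↔ ¬R = F ↔ T = F
((Q ∧ ¬U) ↔ ¬R) ↑ P = F ↑ F = T
So #1 is true.

#2: Formalization: (U ↑ ¬P) → R

¬P = ¬F = T
U ↑ ¬P = T ↑ T = F
(U ↑ ¬P) → R = F → F = T
Thus #2 is true.

#3: Parsed as Q ∨ (¬P → (¬R ∧ U))

¬P = ¬F = T
¬R = ¬F = T
¬R ∧ U = T ∧ T = T
¬P → (¬R ∧ U) = T → T = T
Q ∨ (¬P → (¬R ∧ U)) = T ∨ T = T
So #3 is true.

3 of the 3 statements are true (#1, #2, #3).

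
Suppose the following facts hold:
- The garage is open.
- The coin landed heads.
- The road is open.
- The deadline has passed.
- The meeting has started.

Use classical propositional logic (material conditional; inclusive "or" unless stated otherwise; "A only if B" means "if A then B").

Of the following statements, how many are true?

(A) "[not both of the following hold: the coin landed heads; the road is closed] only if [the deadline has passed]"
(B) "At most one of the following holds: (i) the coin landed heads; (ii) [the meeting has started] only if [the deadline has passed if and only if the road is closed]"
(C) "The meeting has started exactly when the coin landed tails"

2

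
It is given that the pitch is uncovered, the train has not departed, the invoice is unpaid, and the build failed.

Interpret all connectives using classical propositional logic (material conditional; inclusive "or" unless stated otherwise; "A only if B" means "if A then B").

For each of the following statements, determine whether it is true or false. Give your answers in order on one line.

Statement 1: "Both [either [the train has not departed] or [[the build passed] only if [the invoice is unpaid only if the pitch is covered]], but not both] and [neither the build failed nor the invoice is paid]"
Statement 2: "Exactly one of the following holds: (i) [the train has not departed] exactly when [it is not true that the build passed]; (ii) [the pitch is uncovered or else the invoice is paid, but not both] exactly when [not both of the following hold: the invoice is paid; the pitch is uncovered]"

Let D = "the train has departed" (False), H = "the build passed" (False), N = "the invoice is paid" (False), K = "the pitch is covered" (False).

Statement 1: Parsed as (not D xor (H -> (not N -> K))) and (not H nor N)

not D = not False = True
not N = not False = True
not N -> K = True -> False = False
H -> (not N -> K) = False -> False = True
not D xor (H -> (not N -> K)) = True xor True = False
not H = not False = True
not H nor N = True nor False = False
(not D xor (H -> (not N -> K))) and (not H nor N) = False and False = False
So Statement 1 is false.

Statement 2: Formalization: (not D iff not H) xor ((not K xor N) iff (N nand not K))

not D = not False = True
not H = not False = True
not D iff not H = True iff True = True
not K = not False = True
not K xor N = True xor False = True
not K = not False = True
N nand not K = False nand True = True
(not K xor N) iff (N nand not K) = True iff True = True
(not D iff not H) xor ((not K xor N) iff (N nand not K)) = True xor True = False
Thus Statement 2 is false.

Statement 1 False, Statement 2 False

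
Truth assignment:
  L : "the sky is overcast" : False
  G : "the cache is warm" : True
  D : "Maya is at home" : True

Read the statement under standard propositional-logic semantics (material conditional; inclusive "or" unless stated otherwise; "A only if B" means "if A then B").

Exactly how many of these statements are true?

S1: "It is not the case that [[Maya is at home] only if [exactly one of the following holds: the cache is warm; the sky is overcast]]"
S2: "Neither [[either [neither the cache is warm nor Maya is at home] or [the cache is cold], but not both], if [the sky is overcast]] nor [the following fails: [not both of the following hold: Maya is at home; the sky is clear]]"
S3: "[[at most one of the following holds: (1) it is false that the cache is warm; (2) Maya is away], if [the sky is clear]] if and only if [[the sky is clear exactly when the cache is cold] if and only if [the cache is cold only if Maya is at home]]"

0

S1: This is ~(D -> (G xor L)).

G xor L = T xor F = T
D -> (G xor L) = T -> T = T
~(D -> (G xor L)) = ~T = F
So S1 is false.

S2: This is (L -> ((G nor D) xor ~G)) nor ~(D nand ~L).

G nor D = T nor T = F
~G = ~T = F
(G nor D) xor ~G = F xor F = F
L -> ((G nor D) xor ~G) = F -> F = T
~L = ~F = T
D nand ~L = T nand T = F
~(D nand ~L) = ~F = T
(L -> ((G nor D) xor ~G)) nor ~(D nand ~L) = T nor T = F
Hence S2 is false.

S3: Formalization: (~L -> (~G nand ~D)) <-> ((~L <-> ~G) <-> (~G -> D))

~L = ~F = T
~G = ~T = F
~D = ~T = F
~G nand ~D = F nand F = T
~L -> (~G nand ~D) = T -> T = T
~L = ~F = T
~G = ~T = F
~L <-> ~G = T <-> F = F
~G = ~T = F
~G -> D = F -> T = T
(~L <-> ~G) <-> (~G -> D) = F <-> T = F
(~L -> (~G nand ~D)) <-> ((~L <-> ~G) <-> (~G -> D)) = T <-> F = F
So S3 is false.

Count: 0.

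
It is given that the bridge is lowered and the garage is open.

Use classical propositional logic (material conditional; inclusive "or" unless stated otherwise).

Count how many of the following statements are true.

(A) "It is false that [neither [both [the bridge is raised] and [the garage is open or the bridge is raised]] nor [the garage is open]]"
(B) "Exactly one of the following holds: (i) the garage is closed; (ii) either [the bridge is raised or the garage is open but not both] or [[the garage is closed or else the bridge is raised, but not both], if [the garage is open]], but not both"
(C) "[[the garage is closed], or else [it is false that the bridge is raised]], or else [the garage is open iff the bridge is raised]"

3

Let P = "the bridge is raised" (F), Q = "the garage is closed" (F).

(A): This is ¬((P ∧ (¬Q ∨ P)) ↓ ¬Q).

¬Q = ¬F = T
¬Q ∨ P = T ∨ F = T
P ∧ (¬Q ∨ P) = F ∧ T = F
¬Q = ¬F = T
(P ∧ (¬Q ∨ P)) ↓ ¬Q = F ↓ T = F
¬((P ∧ (¬Q ∨ P)) ↓ ¬Q) = ¬F = T
Thus (A) is true.

(B): Formalization: Q ⊕ ((P ⊕ ¬Q) ⊕ (¬Q → (Q ⊕ P)))

¬Q = ¬F = T
P ⊕ ¬Q = F ⊕ T = T
¬Q = ¬F = T
Q ⊕ P = F ⊕ F = F
¬Q → (Q ⊕ P) = T → F = F
(P ⊕ ¬Q) ⊕ (¬Q → (Q ⊕ P)) = T ⊕ F = T
Q ⊕ ((P ⊕ ¬Q) ⊕ (¬Q → (Q ⊕ P))) = F ⊕ T = T
Hence (B) is true.

(C): In symbols: (Q ∨ ¬P) ∨ (¬Q ↔ P)

¬P = ¬F = T
Q ∨ ¬P = F ∨ T = T
¬Q = ¬F = T
¬Q ↔ P = T ↔ F = F
(Q ∨ ¬P) ∨ (¬Q ↔ P) = T ∨ F = T
So (C) is true.

True statements: 3.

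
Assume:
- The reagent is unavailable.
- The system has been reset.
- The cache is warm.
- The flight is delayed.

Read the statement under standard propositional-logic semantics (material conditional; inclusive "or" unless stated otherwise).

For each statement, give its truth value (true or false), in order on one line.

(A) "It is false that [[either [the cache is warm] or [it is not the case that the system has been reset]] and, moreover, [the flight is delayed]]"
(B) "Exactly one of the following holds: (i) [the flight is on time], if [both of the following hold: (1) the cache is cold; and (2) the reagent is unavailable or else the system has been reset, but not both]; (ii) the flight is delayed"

(A) False; (B) False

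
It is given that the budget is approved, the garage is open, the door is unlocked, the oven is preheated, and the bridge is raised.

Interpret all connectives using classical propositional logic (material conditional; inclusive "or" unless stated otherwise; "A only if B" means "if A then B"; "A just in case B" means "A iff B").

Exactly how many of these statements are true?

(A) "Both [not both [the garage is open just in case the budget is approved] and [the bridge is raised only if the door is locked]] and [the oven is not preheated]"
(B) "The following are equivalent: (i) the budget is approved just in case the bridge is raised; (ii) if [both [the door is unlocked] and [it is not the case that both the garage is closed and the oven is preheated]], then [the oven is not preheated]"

0

Let Q = "the garage is closed" (False), P = "the budget is approved" (True), U = "the bridge is raised" (True), R = "the door is locked" (False), S = "the oven is preheated" (True).

(A): Formalization: ((not Q iff P) nand (U -> R)) and not S

not Q = not False = True
not Q iff P = True iff True = True
U -> R = True -> False = False
(not Q iff P) nand (U -> R) = True nand False = True
not S = not True = False
((not Q iff P) nand (U -> R)) and not S = True and False = False
So (A) is false.

(B): This is (P iff U) iff ((not R and (Q nand S)) -> not S).

P iff U = True iff True = True
not R = not False = True
Q nand S = False nand True = True
not R and (Q nand S) = True and True = True
not S = not True = False
(not R and (Q nand S)) -> not S = True -> False = False
(P iff U) iff ((not R and (Q nand S)) -> not S) = True iff False = False
Hence (B) is false.

0 of the 2 statements are true (none).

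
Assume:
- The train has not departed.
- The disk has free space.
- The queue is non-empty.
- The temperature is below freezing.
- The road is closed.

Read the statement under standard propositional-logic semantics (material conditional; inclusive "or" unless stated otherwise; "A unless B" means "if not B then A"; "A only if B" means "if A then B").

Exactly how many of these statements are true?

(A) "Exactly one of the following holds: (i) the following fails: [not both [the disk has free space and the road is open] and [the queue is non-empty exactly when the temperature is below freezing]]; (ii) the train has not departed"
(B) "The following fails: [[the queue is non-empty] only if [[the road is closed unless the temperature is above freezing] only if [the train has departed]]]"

2

Let Q = "the disk is full" (False), U = "the road is closed" (True), R = "the queue is empty" (False), S = "the temperature is below freezing" (True), P = "the train has departed" (False).

(A): Parsed as not ((not Q and not U) nand (not R iff S)) xor not P

not Q = not False = True
not U = not True = False
not Q and not U = True and False = False
not R = not False = True
not R iff S = True iff True = True
(not Q and not U) nand (not R iff S) = False nand True = True
not ((not Q and not U) nand (not R iff S)) = not True = False
not P = not False = True
not ((not Q and not U) nand (not R iff S)) xor not P = False xor True = True
So (A) is true.

(B): Formalization: not (not R -> ((U or not S) -> P))

not R = not False = True
not S = not True = False
U or not S = True or False = True
(U or not S) -> P = True -> False = False
not R -> ((U or not S) -> P) = True -> False = False
not (not R -> ((U or not S) -> P)) = not False = True
Thus (B) is true.

True statements: 2 ((A), (B)).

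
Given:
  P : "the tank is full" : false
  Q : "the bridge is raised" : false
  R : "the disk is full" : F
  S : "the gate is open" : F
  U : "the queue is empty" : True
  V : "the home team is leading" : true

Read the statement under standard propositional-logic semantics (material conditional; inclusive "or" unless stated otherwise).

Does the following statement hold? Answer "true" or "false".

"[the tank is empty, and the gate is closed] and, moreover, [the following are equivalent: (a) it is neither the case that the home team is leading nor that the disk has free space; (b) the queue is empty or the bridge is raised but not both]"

In symbols: (~P & ~S) & ((V nor ~R) <-> (U xor Q))

~P = ~F = T
~S = ~F = T
~P & ~S = T & T = T
~R = ~F = T
V nor ~R = T nor T = F
U xor Q = T xor F = T
(V nor ~R) <-> (U xor Q) = F <-> T = F
(~P & ~S) & ((V nor ~R) <-> (U xor Q)) = T & F = F

False.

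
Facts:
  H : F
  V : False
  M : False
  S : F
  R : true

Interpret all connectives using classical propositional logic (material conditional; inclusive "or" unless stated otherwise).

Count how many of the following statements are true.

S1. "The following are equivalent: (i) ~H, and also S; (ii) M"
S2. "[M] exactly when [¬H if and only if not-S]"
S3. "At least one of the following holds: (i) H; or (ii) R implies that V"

S1: Formalization: (not H and S) iff M

not H = not False = True
not H and S = True and False = False
(not H and S) iff M = False iff False = True
Hence S1 is true.

S2: This is M iff (not H iff not S).

not H = not False = True
not S = not False = True
not H iff not S = True iff True = True
M iff (not H iff not S) = False iff True = False
So S2 is false.

S3: This is H or (R -> V).

R -> V = True -> False = False
H or (R -> V) = False or False = False
Thus S3 is false.

Count: 1.

1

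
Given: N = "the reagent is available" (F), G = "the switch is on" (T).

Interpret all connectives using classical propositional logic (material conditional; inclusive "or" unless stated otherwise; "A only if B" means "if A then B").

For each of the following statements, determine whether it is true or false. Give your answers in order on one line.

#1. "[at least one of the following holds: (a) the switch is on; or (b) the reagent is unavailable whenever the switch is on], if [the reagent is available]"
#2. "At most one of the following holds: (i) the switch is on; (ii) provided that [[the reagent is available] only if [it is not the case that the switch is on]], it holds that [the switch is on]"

#1: Parsed as N -> (G or (G -> not N))

not N = not False = True
G -> not N = True -> True = True
G or (G -> not N) = True or True = True
N -> (G or (G -> not N)) = False -> True = True
Hence #1 is true.

#2: This is G nand ((N -> not G) -> G).

not G = not True = False
N -> not G = False -> False = True
(N -> not G) -> G = True -> True = True
G nand ((N -> not G) -> G) = True nand True = False
Thus #2 is false.

#1 True; #2 False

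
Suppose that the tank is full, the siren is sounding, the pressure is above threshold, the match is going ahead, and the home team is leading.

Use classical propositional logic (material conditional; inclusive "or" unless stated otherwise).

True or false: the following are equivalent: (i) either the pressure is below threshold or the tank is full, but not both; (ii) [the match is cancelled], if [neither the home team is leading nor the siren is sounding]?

Let L = "the pressure is above threshold" (True), G = "the tank is full" (True), N = "the home team is leading" (True), P = "the siren is sounding" (True), K = "the match is cancelled" (False).
This is (not L xor G) iff ((N nor P) -> K).

not L = not True = False
not L xor G = False xor True = True
N nor P = True nor True = False
(N nor P) -> K = False -> False = True
(not L xor G) iff ((N nor P) -> K) = True iff True = True

True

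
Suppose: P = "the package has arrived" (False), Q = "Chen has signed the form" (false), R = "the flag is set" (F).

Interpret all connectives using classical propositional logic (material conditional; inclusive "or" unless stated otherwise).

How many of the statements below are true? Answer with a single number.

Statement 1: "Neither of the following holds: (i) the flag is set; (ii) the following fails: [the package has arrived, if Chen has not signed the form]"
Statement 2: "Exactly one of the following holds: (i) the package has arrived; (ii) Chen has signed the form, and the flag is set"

0

Statement 1: Parsed as R nor ~(~Q -> P)

~Q = ~F = T
~Q -> P = T -> F = F
~(~Q -> P) = ~F = T
R nor ~(~Q -> P) = F nor T = F
Thus Statement 1 is false.

Statement 2: Formalization: P xor (Q & R)

Q & R = F & F = F
P xor (Q & R) = F xor F = F
Thus Statement 2 is false.

Count: 0.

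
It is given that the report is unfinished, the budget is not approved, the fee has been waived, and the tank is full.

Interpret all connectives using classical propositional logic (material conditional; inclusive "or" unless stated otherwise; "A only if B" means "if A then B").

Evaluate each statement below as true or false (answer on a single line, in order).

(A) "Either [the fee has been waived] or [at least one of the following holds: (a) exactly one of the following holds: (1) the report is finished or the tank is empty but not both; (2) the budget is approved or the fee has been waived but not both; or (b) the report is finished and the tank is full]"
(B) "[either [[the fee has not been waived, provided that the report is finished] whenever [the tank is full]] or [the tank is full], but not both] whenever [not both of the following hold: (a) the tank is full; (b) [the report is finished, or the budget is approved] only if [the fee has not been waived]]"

Let R = "the fee has been waived" (T), P = "the report is finished" (F), S = "the tank is full" (T), Q = "the budget is approved" (F).

(A): Formalization: R | (((P xor ~S) xor (Q xor R)) | (P & S))

~S = ~T = F
P xor ~S = F xor F = F
Q xor R = F xor T = T
(P xor ~S) xor (Q xor R) = F xor T = T
P & S = F & T = F
((P xor ~S) xor (Q xor R)) | (P & S) = T | F = T
R | (((P xor ~S) xor (Q xor R)) | (P & S)) = T | T = T
Hence (A) is true.

(B): Formalization: (S nand ((P | Q) -> ~R)) -> ((S -> (P -> ~R)) xor S)

P | Q = F | F = F
~R = ~T = F
(P | Q) -> ~R = F -> F = T
S nand ((P | Q) -> ~R) = T nand T = F
~R = ~T = F
P -> ~R = F -> F = T
S -> (P -> ~R) = T -> T = T
(S -> (P -> ~R)) xor S = T xor T = F
(S nand ((P | Q) -> ~R)) -> ((S -> (P -> ~R)) xor S) = F -> F = T
So (B) is true.

(A) True, (B) True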